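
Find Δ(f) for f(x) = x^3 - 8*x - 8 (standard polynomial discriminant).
Δ = 320

For a depressed cubic x^3 + p x + q the discriminant is Δ = -4 p^3 - 27 q^2 = -4*(-8)^3 - 27*(-8)^2 = 2048 - 1728 = 320.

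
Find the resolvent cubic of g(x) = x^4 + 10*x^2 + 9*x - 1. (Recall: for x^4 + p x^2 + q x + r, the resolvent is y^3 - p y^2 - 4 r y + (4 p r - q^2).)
h(y) = y^3 - 10*y^2 + 4*y - 121

Identify coefficients: p = 10, q = 9, r = -1.
Plug into h(y) = y^3 - p y^2 - 4 r y + (4 p r - q^2):
  h(y) = y^3 - (10) y^2 - 4*(-1) y + (4*(10)*(-1) - (9)^2)
       = y^3 + (-10) y^2 + (4) y + (-121).
Simplifying: h(y) = y^3 - 10*y^2 + 4*y - 121.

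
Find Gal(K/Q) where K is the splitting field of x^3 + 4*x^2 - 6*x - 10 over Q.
Gal(K/Q) = S_3 (symmetric group of order 6)

Compute the discriminant of x^3 + (4)*x^2 + (-6)*x + (-10): Δ = 5620. Since Δ is not a rational square, the Galois group is not contained in A_3; it must be the full S_3 (irreducibility of the cubic rules out anything smaller).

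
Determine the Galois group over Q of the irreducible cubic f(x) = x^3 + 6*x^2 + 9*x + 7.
Gal(K/Q) = S_3 (symmetric group of order 6)

Compute the discriminant of x^3 + (6)*x^2 + (9)*x + (7): Δ = -567. Since Δ is not a rational square, the Galois group is not contained in A_3; it must be the full S_3 (irreducibility of the cubic rules out anything smaller).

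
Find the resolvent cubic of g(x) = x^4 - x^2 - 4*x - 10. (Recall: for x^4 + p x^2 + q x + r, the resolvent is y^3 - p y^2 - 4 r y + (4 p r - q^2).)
h(y) = y^3 + y^2 + 40*y + 24

Identify coefficients: p = -1, q = -4, r = -10.
Plug into h(y) = y^3 - p y^2 - 4 r y + (4 p r - q^2):
  h(y) = y^3 - (-1) y^2 - 4*(-10) y + (4*(-1)*(-10) - (-4)^2)
       = y^3 + (1) y^2 + (40) y + (24).
Simplifying: h(y) = y^3 + y^2 + 40*y + 24.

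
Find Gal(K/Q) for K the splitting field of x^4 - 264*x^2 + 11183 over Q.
Gal(K/Q) = V_4 (Klein four-group, Z/2Z × Z/2Z)

f factors as (x^2 - 53)(x^2 - 211), so the splitting field is K = Q(sqrt(53), sqrt(211)). The elements 53, 211, 11183 are all non-squares in Q, so sqrt(53) and sqrt(211) generate independent quadratic extensions. Thus [K:Q] = 4 and Gal(K/Q) is generated by the two order-2 automorphisms sqrt(53) ↦ -sqrt(53) and sqrt(211) ↦ -sqrt(211), giving V_4.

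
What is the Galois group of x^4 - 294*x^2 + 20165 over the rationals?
Gal(K/Q) = V_4 (Klein four-group, Z/2Z × Z/2Z)

f factors as (x^2 - 109)(x^2 - 185), so the splitting field is K = Q(sqrt(109), sqrt(185)). The elements 109, 185, 20165 are all non-squares in Q, so sqrt(109) and sqrt(185) generate independent quadratic extensions. Thus [K:Q] = 4 and Gal(K/Q) is generated by the two order-2 automorphisms sqrt(109) ↦ -sqrt(109) and sqrt(185) ↦ -sqrt(185), giving V_4.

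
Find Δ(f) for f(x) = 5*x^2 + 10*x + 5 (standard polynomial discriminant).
Δ = 0

For a quadratic a x^2 + b x + c the discriminant is Δ = b^2 - 4ac = (10)^2 - 4*(5)*(5) = 100 - (100) = 0.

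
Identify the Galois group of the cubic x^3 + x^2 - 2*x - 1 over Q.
Gal(K/Q) = A_3 (cyclic of order 3)

Compute the discriminant of x^3 + (1)*x^2 + (-2)*x + (-1): Δ = 49. Since Δ is a perfect square (Δ = 7^2), the Galois group is contained in A_3. Irreducibility forces the group to be transitive on three roots, so Gal = A_3.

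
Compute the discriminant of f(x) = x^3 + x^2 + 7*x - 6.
Δ = -3027

For x^3 + a x^2 + b x + c the discriminant is Δ = 18 a b c - 4 a^3 c + a^2 b^2 - 4 b^3 - 27 c^2.
Plug a = 1, b = 7, c = -6:
  18*(1)*(7)*(-6) - 4*(1)^3*(-6) + (1)^2*(7)^2 - 4*(7)^3 - 27*(-6)^2
  = -756 + (24) + 49 + (-1372) + (-972)
  = -3027.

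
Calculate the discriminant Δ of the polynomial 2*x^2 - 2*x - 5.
Δ = 44

For a quadratic a x^2 + b x + c the discriminant is Δ = b^2 - 4ac = (-2)^2 - 4*(2)*(-5) = 4 - (-40) = 44.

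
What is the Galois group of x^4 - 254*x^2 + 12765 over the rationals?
Gal(K/Q) = V_4 (Klein four-group, Z/2Z × Z/2Z)

f factors as (x^2 - 69)(x^2 - 185), so the splitting field is K = Q(sqrt(69), sqrt(185)). The elements 69, 185, 12765 are all non-squares in Q, so sqrt(69) and sqrt(185) generate independent quadratic extensions. Thus [K:Q] = 4 and Gal(K/Q) is generated by the two order-2 automorphisms sqrt(69) ↦ -sqrt(69) and sqrt(185) ↦ -sqrt(185), giving V_4.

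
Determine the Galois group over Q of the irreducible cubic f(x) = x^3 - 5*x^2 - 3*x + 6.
Gal(K/Q) = S_3 (symmetric group of order 6)

Compute the discriminant of x^3 + (-5)*x^2 + (-3)*x + (6): Δ = 3981. Since Δ is not a rational square, the Galois group is not contained in A_3; it must be the full S_3 (irreducibility of the cubic rules out anything smaller).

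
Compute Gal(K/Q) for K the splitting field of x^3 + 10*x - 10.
Gal(K/Q) = S_3 (symmetric group of order 6)

Compute the discriminant of x^3 + (0)*x^2 + (10)*x + (-10): Δ = -6700. Since Δ is not a rational square, the Galois group is not contained in A_3; it must be the full S_3 (irreducibility of the cubic rules out anything smaller).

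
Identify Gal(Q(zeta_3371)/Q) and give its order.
|Gal(Q(zeta_3371)/Q)| = phi(3371) = 3370; group ≅ (Z/3371Z)^* ≅ Z/3370Z

The n-th cyclotomic polynomial Φ_3371(x) is the minimal polynomial of zeta_3371 over Q and has degree phi(3371) = 3370. So Q(zeta_3371) is a degree-3370 Galois extension with Galois group (Z/3371Z)^*. (Z/3371Z)^* is cyclic since 3371 is an odd prime power (or 4). Hence Gal(Q(zeta_3371)/Q) ≅ Z/3370Z.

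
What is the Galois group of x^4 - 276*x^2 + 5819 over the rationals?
Gal(K/Q) = V_4 (Klein four-group, Z/2Z × Z/2Z)

f factors as (x^2 - 23)(x^2 - 253), so the splitting field is K = Q(sqrt(23), sqrt(253)). The elements 23, 253, 5819 are all non-squares in Q, so sqrt(23) and sqrt(253) generate independent quadratic extensions. Thus [K:Q] = 4 and Gal(K/Q) is generated by the two order-2 automorphisms sqrt(23) ↦ -sqrt(23) and sqrt(253) ↦ -sqrt(253), giving V_4.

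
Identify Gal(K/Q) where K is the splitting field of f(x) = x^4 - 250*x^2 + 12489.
Gal(K/Q) = V_4 (Klein four-group, Z/2Z × Z/2Z)

f factors as (x^2 - 69)(x^2 - 181), so the splitting field is K = Q(sqrt(69), sqrt(181)). The elements 69, 181, 12489 are all non-squares in Q, so sqrt(69) and sqrt(181) generate independent quadratic extensions. Thus [K:Q] = 4 and Gal(K/Q) is generated by the two order-2 automorphisms sqrt(69) ↦ -sqrt(69) and sqrt(181) ↦ -sqrt(181), giving V_4.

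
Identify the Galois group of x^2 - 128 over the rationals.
Gal(K/Q) = Z/2Z (cyclic of order 2)

x^2 - 128 is irreducible over Q since 128 is not a rational square. The splitting field Q(sqrt(128)) has degree 2 over Q, and its unique nontrivial automorphism is sqrt(128) ↦ -sqrt(128). Hence Gal(Q(sqrt(128))/Q) = Z/2Z.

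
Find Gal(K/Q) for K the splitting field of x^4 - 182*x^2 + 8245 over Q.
Gal(K/Q) = V_4 (Klein four-group, Z/2Z × Z/2Z)

f factors as (x^2 - 85)(x^2 - 97), so the splitting field is K = Q(sqrt(85), sqrt(97)). The elements 85, 97, 8245 are all non-squares in Q, so sqrt(85) and sqrt(97) generate independent quadratic extensions. Thus [K:Q] = 4 and Gal(K/Q) is generated by the two order-2 automorphisms sqrt(85) ↦ -sqrt(85) and sqrt(97) ↦ -sqrt(97), giving V_4.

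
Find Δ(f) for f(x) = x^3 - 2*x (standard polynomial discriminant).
Δ = 32

For x^3 + a x^2 + b x + c the discriminant is Δ = 18 a b c - 4 a^3 c + a^2 b^2 - 4 b^3 - 27 c^2.
Plug a = 0, b = -2, c = 0:
  18*(0)*(-2)*(0) - 4*(0)^3*(0) + (0)^2*(-2)^2 - 4*(-2)^3 - 27*(0)^2
  = 0 + (0) + 0 + (32) + (0)
  = 32.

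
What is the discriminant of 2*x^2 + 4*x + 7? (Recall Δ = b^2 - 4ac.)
Δ = -40

For a quadratic a x^2 + b x + c the discriminant is Δ = b^2 - 4ac = (4)^2 - 4*(2)*(7) = 16 - (56) = -40.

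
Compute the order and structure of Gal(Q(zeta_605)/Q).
|Gal(Q(zeta_605)/Q)| = phi(605) = 440; group ≅ (Z/605Z)^* ≅ Z/4Z × Z/110Z

The n-th cyclotomic polynomial Φ_605(x) is the minimal polynomial of zeta_605 over Q and has degree phi(605) = 440. So Q(zeta_605) is a degree-440 Galois extension with Galois group (Z/605Z)^*. By CRT, (Z/605Z)^* ≅ (Z/5Z)^* × (Z/121Z)^*. Each prime-power unit group is (Z/5Z)^* ≅ Z/4Z; (Z/121Z)^* ≅ Z/110Z. Hence Gal(Q(zeta_605)/Q) ≅ Z/4Z × Z/110Z.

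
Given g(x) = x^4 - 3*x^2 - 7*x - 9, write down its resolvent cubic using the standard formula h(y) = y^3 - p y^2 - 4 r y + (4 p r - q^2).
h(y) = y^3 + 3*y^2 + 36*y + 59

Identify coefficients: p = -3, q = -7, r = -9.
Plug into h(y) = y^3 - p y^2 - 4 r y + (4 p r - q^2):
  h(y) = y^3 - (-3) y^2 - 4*(-9) y + (4*(-3)*(-9) - (-7)^2)
       = y^3 + (3) y^2 + (36) y + (59).
Simplifying: h(y) = y^3 + 3*y^2 + 36*y + 59.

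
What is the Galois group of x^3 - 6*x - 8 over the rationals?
Gal(K/Q) = S_3 (symmetric group of order 6)

Compute the discriminant of x^3 + (0)*x^2 + (-6)*x + (-8): Δ = -864. Since Δ is not a rational square, the Galois group is not contained in A_3; it must be the full S_3 (irreducibility of the cubic rules out anything smaller).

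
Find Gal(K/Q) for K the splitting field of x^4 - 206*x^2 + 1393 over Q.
Gal(K/Q) = V_4 (Klein four-group, Z/2Z × Z/2Z)

f factors as (x^2 - 7)(x^2 - 199), so the splitting field is K = Q(sqrt(7), sqrt(199)). The elements 7, 199, 1393 are all non-squares in Q, so sqrt(7) and sqrt(199) generate independent quadratic extensions. Thus [K:Q] = 4 and Gal(K/Q) is generated by the two order-2 automorphisms sqrt(7) ↦ -sqrt(7) and sqrt(199) ↦ -sqrt(199), giving V_4.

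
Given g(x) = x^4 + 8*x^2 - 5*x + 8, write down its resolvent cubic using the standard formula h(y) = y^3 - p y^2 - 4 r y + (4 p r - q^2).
h(y) = y^3 - 8*y^2 - 32*y + 231

Identify coefficients: p = 8, q = -5, r = 8.
Plug into h(y) = y^3 - p y^2 - 4 r y + (4 p r - q^2):
  h(y) = y^3 - (8) y^2 - 4*(8) y + (4*(8)*(8) - (-5)^2)
       = y^3 + (-8) y^2 + (-32) y + (231).
Simplifying: h(y) = y^3 - 8*y^2 - 32*y + 231.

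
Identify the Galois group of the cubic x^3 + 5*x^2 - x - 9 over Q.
Gal(K/Q) = S_3 (symmetric group of order 6)

Compute the discriminant of x^3 + (5)*x^2 + (-1)*x + (-9): Δ = 3152. Since Δ is not a rational square, the Galois group is not contained in A_3; it must be the full S_3 (irreducibility of the cubic rules out anything smaller).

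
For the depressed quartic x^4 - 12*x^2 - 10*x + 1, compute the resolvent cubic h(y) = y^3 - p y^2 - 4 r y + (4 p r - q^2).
h(y) = y^3 + 12*y^2 - 4*y - 148

Identify coefficients: p = -12, q = -10, r = 1.
Plug into h(y) = y^3 - p y^2 - 4 r y + (4 p r - q^2):
  h(y) = y^3 - (-12) y^2 - 4*(1) y + (4*(-12)*(1) - (-10)^2)
       = y^3 + (12) y^2 + (-4) y + (-148).
Simplifying: h(y) = y^3 + 12*y^2 - 4*y - 148.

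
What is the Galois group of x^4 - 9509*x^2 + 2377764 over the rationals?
Gal(K/Q) = Z/2Z (cyclic of order 2)

f factors as (x^2 - 257)(x^2 - 9252), so the splitting field is K = Q(sqrt(257), sqrt(9252)). The squarefree part of 257 is 257 and the squarefree part of 9252 is also 257, so sqrt(257) and sqrt(9252) are both rational multiples of sqrt(257). Hence Q(sqrt(257)) = Q(sqrt(9252)) = Q(sqrt(257)), and the splitting field collapses to a single degree-2 extension with Galois group Z/2Z.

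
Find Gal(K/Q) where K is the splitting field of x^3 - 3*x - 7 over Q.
Gal(K/Q) = S_3 (symmetric group of order 6)

Compute the discriminant of x^3 + (0)*x^2 + (-3)*x + (-7): Δ = -1215. Since Δ is not a rational square, the Galois group is not contained in A_3; it must be the full S_3 (irreducibility of the cubic rules out anything smaller).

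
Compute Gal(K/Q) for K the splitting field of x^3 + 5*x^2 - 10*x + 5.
Gal(K/Q) = S_3 (symmetric group of order 6)

Compute the discriminant of x^3 + (5)*x^2 + (-10)*x + (5): Δ = -1175. Since Δ is not a rational square, the Galois group is not contained in A_3; it must be the full S_3 (irreducibility of the cubic rules out anything smaller).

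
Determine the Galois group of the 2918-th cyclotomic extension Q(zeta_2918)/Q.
|Gal(Q(zeta_2918)/Q)| = phi(2918) = 1458; group ≅ (Z/2918Z)^* ≅ Z/1458Z

The n-th cyclotomic polynomial Φ_2918(x) is the minimal polynomial of zeta_2918 over Q and has degree phi(2918) = 1458. So Q(zeta_2918) is a degree-1458 Galois extension with Galois group (Z/2918Z)^*. By CRT, (Z/2918Z)^* ≅ (Z/2Z)^* × (Z/1459Z)^*. Each prime-power unit group is (Z/2Z)^* ≅ trivial group (order 1); (Z/1459Z)^* ≅ Z/1458Z. Hence Gal(Q(zeta_2918)/Q) ≅ Z/1458Z.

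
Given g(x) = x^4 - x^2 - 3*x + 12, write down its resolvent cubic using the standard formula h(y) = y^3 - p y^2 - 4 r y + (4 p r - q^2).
h(y) = y^3 + y^2 - 48*y - 57

Identify coefficients: p = -1, q = -3, r = 12.
Plug into h(y) = y^3 - p y^2 - 4 r y + (4 p r - q^2):
  h(y) = y^3 - (-1) y^2 - 4*(12) y + (4*(-1)*(12) - (-3)^2)
       = y^3 + (1) y^2 + (-48) y + (-57).
Simplifying: h(y) = y^3 + y^2 - 48*y - 57.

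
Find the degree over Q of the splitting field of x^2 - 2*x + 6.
[K:Q] = 2

The discriminant of x^2 + (-2)*x + (6) is b^2 - 4c = 4 - (24) = -20. Since -20 is not a perfect square in Q, the polynomial is irreducible over Q. Its two roots generate a degree-2 extension, so [K:Q] = 2.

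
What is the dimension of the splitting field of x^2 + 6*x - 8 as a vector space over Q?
[K:Q] = 2

The discriminant of x^2 + (6)*x + (-8) is b^2 - 4c = 36 - (-32) = 68. Since 68 is not a perfect square in Q, the polynomial is irreducible over Q. Its two roots generate a degree-2 extension, so [K:Q] = 2.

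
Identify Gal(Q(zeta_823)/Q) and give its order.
|Gal(Q(zeta_823)/Q)| = phi(823) = 822; group ≅ (Z/823Z)^* ≅ Z/822Z

The n-th cyclotomic polynomial Φ_823(x) is the minimal polynomial of zeta_823 over Q and has degree phi(823) = 822. So Q(zeta_823) is a degree-822 Galois extension with Galois group (Z/823Z)^*. (Z/823Z)^* is cyclic since 823 is an odd prime power (or 4). Hence Gal(Q(zeta_823)/Q) ≅ Z/822Z.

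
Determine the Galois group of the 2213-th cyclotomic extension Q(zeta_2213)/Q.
|Gal(Q(zeta_2213)/Q)| = phi(2213) = 2212; group ≅ (Z/2213Z)^* ≅ Z/2212Z

The n-th cyclotomic polynomial Φ_2213(x) is the minimal polynomial of zeta_2213 over Q and has degree phi(2213) = 2212. So Q(zeta_2213) is a degree-2212 Galois extension with Galois group (Z/2213Z)^*. (Z/2213Z)^* is cyclic since 2213 is an odd prime power (or 4). Hence Gal(Q(zeta_2213)/Q) ≅ Z/2212Z.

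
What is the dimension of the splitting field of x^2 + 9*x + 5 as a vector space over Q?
[K:Q] = 2

The discriminant of x^2 + (9)*x + (5) is b^2 - 4c = 81 - (20) = 61. Since 61 is not a perfect square in Q, the polynomial is irreducible over Q. Its two roots generate a degree-2 extension, so [K:Q] = 2.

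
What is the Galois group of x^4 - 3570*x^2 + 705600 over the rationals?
Gal(K/Q) = Z/2Z (cyclic of order 2)

f factors as (x^2 - 3360)(x^2 - 210), so the splitting field is K = Q(sqrt(3360), sqrt(210)). The squarefree part of 3360 is 210 and the squarefree part of 210 is also 210, so sqrt(3360) and sqrt(210) are both rational multiples of sqrt(210). Hence Q(sqrt(3360)) = Q(sqrt(210)) = Q(sqrt(210)), and the splitting field collapses to a single degree-2 extension with Galois group Z/2Z.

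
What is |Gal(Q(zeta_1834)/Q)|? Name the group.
|Gal(Q(zeta_1834)/Q)| = phi(1834) = 780; group ≅ (Z/1834Z)^* ≅ Z/6Z × Z/130Z

The n-th cyclotomic polynomial Φ_1834(x) is the minimal polynomial of zeta_1834 over Q and has degree phi(1834) = 780. So Q(zeta_1834) is a degree-780 Galois extension with Galois group (Z/1834Z)^*. By CRT, (Z/1834Z)^* ≅ (Z/2Z)^* × (Z/7Z)^* × (Z/131Z)^*. Each prime-power unit group is (Z/2Z)^* ≅ trivial group (order 1); (Z/7Z)^* ≅ Z/6Z; (Z/131Z)^* ≅ Z/130Z. Hence Gal(Q(zeta_1834)/Q) ≅ Z/6Z × Z/130Z.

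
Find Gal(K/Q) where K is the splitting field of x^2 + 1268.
Gal(K/Q) = Z/2Z (cyclic of order 2)

x^2 + 1268 is irreducible over Q since -1268 is not a rational square. The splitting field Q(sqrt(-1268)) has degree 2 over Q, and its unique nontrivial automorphism is sqrt(-1268) ↦ -sqrt(-1268). Hence Gal(Q(sqrt(-1268))/Q) = Z/2Z.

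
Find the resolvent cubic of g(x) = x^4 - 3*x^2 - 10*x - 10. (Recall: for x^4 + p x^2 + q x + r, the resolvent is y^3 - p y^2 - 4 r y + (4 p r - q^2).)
h(y) = y^3 + 3*y^2 + 40*y + 20

Identify coefficients: p = -3, q = -10, r = -10.
Plug into h(y) = y^3 - p y^2 - 4 r y + (4 p r - q^2):
  h(y) = y^3 - (-3) y^2 - 4*(-10) y + (4*(-3)*(-10) - (-10)^2)
       = y^3 + (3) y^2 + (40) y + (20).
Simplifying: h(y) = y^3 + 3*y^2 + 40*y + 20.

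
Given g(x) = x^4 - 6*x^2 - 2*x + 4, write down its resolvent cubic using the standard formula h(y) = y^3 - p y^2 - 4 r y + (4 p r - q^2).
h(y) = y^3 + 6*y^2 - 16*y - 100

Identify coefficients: p = -6, q = -2, r = 4.
Plug into h(y) = y^3 - p y^2 - 4 r y + (4 p r - q^2):
  h(y) = y^3 - (-6) y^2 - 4*(4) y + (4*(-6)*(4) - (-2)^2)
       = y^3 + (6) y^2 + (-16) y + (-100).
Simplifying: h(y) = y^3 + 6*y^2 - 16*y - 100.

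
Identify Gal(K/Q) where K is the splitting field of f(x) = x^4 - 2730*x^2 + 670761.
Gal(K/Q) = Z/2Z (cyclic of order 2)

f factors as (x^2 - 273)(x^2 - 2457), so the splitting field is K = Q(sqrt(273), sqrt(2457)). The squarefree part of 273 is 273 and the squarefree part of 2457 is also 273, so sqrt(273) and sqrt(2457) are both rational multiples of sqrt(273). Hence Q(sqrt(273)) = Q(sqrt(2457)) = Q(sqrt(273)), and the splitting field collapses to a single degree-2 extension with Galois group Z/2Z.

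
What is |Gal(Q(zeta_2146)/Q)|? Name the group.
|Gal(Q(zeta_2146)/Q)| = phi(2146) = 1008; group ≅ (Z/2146Z)^* ≅ Z/28Z × Z/36Z

The n-th cyclotomic polynomial Φ_2146(x) is the minimal polynomial of zeta_2146 over Q and has degree phi(2146) = 1008. So Q(zeta_2146) is a degree-1008 Galois extension with Galois group (Z/2146Z)^*. By CRT, (Z/2146Z)^* ≅ (Z/2Z)^* × (Z/29Z)^* × (Z/37Z)^*. Each prime-power unit group is (Z/2Z)^* ≅ trivial group (order 1); (Z/29Z)^* ≅ Z/28Z; (Z/37Z)^* ≅ Z/36Z. Hence Gal(Q(zeta_2146)/Q) ≅ Z/28Z × Z/36Z.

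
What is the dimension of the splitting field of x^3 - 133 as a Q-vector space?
[K:Q] = 6

x^3 - 133 has one real root r = 133^(1/3) and two complex roots r*zeta_3, r*zeta_3^2 where zeta_3 = e^(2*pi*i/3). The splitting field is Q(r, zeta_3). [Q(r):Q] = 3 and [Q(zeta_3):Q] = 2 with gcd = 1, so [Q(r, zeta_3):Q] = 3 * 2 = 6.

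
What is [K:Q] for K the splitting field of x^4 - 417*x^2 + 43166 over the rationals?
[K:Q] = 4

f factors as (x^2 - 191)(x^2 - 226); the splitting field is K = Q(sqrt(191), sqrt(226)). Since 191, 226, and 43166 are all non-squares in Q, the three subfields Q(sqrt(191)), Q(sqrt(226)), Q(sqrt(43166)) are distinct degree-2 extensions, so [K:Q] = 4 (Klein four Galois group).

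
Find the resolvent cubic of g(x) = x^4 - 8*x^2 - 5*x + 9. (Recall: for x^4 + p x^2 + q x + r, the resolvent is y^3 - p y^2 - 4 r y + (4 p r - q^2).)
h(y) = y^3 + 8*y^2 - 36*y - 313

Identify coefficients: p = -8, q = -5, r = 9.
Plug into h(y) = y^3 - p y^2 - 4 r y + (4 p r - q^2):
  h(y) = y^3 - (-8) y^2 - 4*(9) y + (4*(-8)*(9) - (-5)^2)
       = y^3 + (8) y^2 + (-36) y + (-313).
Simplifying: h(y) = y^3 + 8*y^2 - 36*y - 313.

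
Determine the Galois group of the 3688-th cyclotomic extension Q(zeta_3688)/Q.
|Gal(Q(zeta_3688)/Q)| = phi(3688) = 1840; group ≅ (Z/3688Z)^* ≅ Z/2Z × Z/2Z × Z/460Z

The n-th cyclotomic polynomial Φ_3688(x) is the minimal polynomial of zeta_3688 over Q and has degree phi(3688) = 1840. So Q(zeta_3688) is a degree-1840 Galois extension with Galois group (Z/3688Z)^*. By CRT, (Z/3688Z)^* ≅ (Z/8Z)^* × (Z/461Z)^*. Each prime-power unit group is (Z/8Z)^* ≅ Z/2Z × Z/2Z; (Z/461Z)^* ≅ Z/460Z. Hence Gal(Q(zeta_3688)/Q) ≅ Z/2Z × Z/2Z × Z/460Z.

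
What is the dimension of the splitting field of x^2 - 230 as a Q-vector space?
[K:Q] = 2

The polynomial x^2 - 230 is irreducible over Q since 230 is not a perfect square. Its splitting field is Q(sqrt(230)), which has degree 2 over Q.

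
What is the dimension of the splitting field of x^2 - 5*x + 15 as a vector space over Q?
[K:Q] = 2

The discriminant of x^2 + (-5)*x + (15) is b^2 - 4c = 25 - (60) = -35. Since -35 is not a perfect square in Q, the polynomial is irreducible over Q. Its two roots generate a degree-2 extension, so [K:Q] = 2.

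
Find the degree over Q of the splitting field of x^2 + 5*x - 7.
[K:Q] = 2

The discriminant of x^2 + (5)*x + (-7) is b^2 - 4c = 25 - (-28) = 53. Since 53 is not a perfect square in Q, the polynomial is irreducible over Q. Its two roots generate a degree-2 extension, so [K:Q] = 2.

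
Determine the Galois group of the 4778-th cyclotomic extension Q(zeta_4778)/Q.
|Gal(Q(zeta_4778)/Q)| = phi(4778) = 2388; group ≅ (Z/4778Z)^* ≅ Z/2388Z

The n-th cyclotomic polynomial Φ_4778(x) is the minimal polynomial of zeta_4778 over Q and has degree phi(4778) = 2388. So Q(zeta_4778) is a degree-2388 Galois extension with Galois group (Z/4778Z)^*. By CRT, (Z/4778Z)^* ≅ (Z/2Z)^* × (Z/2389Z)^*. Each prime-power unit group is (Z/2Z)^* ≅ trivial group (order 1); (Z/2389Z)^* ≅ Z/2388Z. Hence Gal(Q(zeta_4778)/Q) ≅ Z/2388Z.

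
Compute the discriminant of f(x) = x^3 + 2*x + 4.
Δ = -464

For x^3 + a x^2 + b x + c the discriminant is Δ = 18 a b c - 4 a^3 c + a^2 b^2 - 4 b^3 - 27 c^2.
Plug a = 0, b = 2, c = 4:
  18*(0)*(2)*(4) - 4*(0)^3*(4) + (0)^2*(2)^2 - 4*(2)^3 - 27*(4)^2
  = 0 + (0) + 0 + (-32) + (-432)
  = -464.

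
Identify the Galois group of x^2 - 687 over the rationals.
Gal(K/Q) = Z/2Z (cyclic of order 2)

x^2 - 687 is irreducible over Q since 687 is not a rational square. The splitting field Q(sqrt(687)) has degree 2 over Q, and its unique nontrivial automorphism is sqrt(687) ↦ -sqrt(687). Hence Gal(Q(sqrt(687))/Q) = Z/2Z.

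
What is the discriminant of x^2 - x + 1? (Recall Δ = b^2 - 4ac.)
Δ = -3

For a quadratic a x^2 + b x + c the discriminant is Δ = b^2 - 4ac = (-1)^2 - 4*(1)*(1) = 1 - (4) = -3.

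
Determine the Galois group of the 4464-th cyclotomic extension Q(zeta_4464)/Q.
|Gal(Q(zeta_4464)/Q)| = phi(4464) = 1440; group ≅ (Z/4464Z)^* ≅ Z/2Z × Z/4Z × Z/6Z × Z/30Z

The n-th cyclotomic polynomial Φ_4464(x) is the minimal polynomial of zeta_4464 over Q and has degree phi(4464) = 1440. So Q(zeta_4464) is a degree-1440 Galois extension with Galois group (Z/4464Z)^*. By CRT, (Z/4464Z)^* ≅ (Z/16Z)^* × (Z/9Z)^* × (Z/31Z)^*. Each prime-power unit group is (Z/16Z)^* ≅ Z/2Z × Z/4Z; (Z/9Z)^* ≅ Z/6Z; (Z/31Z)^* ≅ Z/30Z. Hence Gal(Q(zeta_4464)/Q) ≅ Z/2Z × Z/4Z × Z/6Z × Z/30Z.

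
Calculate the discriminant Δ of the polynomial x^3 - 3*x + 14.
Δ = -5184

For a depressed cubic x^3 + p x + q the discriminant is Δ = -4 p^3 - 27 q^2 = -4*(-3)^3 - 27*(14)^2 = 108 - 5292 = -5184.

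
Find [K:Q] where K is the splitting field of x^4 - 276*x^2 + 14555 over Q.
[K:Q] = 4

f factors as (x^2 - 71)(x^2 - 205); the splitting field is K = Q(sqrt(71), sqrt(205)). Since 71, 205, and 14555 are all non-squares in Q, the three subfields Q(sqrt(71)), Q(sqrt(205)), Q(sqrt(14555)) are distinct degree-2 extensions, so [K:Q] = 4 (Klein four Galois group).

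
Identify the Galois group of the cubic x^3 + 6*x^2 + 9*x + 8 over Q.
Gal(K/Q) = S_3 (symmetric group of order 6)

Compute the discriminant of x^3 + (6)*x^2 + (9)*x + (8): Δ = -864. Since Δ is not a rational square, the Galois group is not contained in A_3; it must be the full S_3 (irreducibility of the cubic rules out anything smaller).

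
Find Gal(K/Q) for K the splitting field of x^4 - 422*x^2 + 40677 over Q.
Gal(K/Q) = V_4 (Klein four-group, Z/2Z × Z/2Z)

f factors as (x^2 - 149)(x^2 - 273), so the splitting field is K = Q(sqrt(149), sqrt(273)). The elements 149, 273, 40677 are all non-squares in Q, so sqrt(149) and sqrt(273) generate independent quadratic extensions. Thus [K:Q] = 4 and Gal(K/Q) is generated by the two order-2 automorphisms sqrt(149) ↦ -sqrt(149) and sqrt(273) ↦ -sqrt(273), giving V_4.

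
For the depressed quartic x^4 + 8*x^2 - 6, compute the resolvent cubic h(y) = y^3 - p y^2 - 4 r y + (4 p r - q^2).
h(y) = y^3 - 8*y^2 + 24*y - 192

Identify coefficients: p = 8, q = 0, r = -6.
Plug into h(y) = y^3 - p y^2 - 4 r y + (4 p r - q^2):
  h(y) = y^3 - (8) y^2 - 4*(-6) y + (4*(8)*(-6) - (0)^2)
       = y^3 + (-8) y^2 + (24) y + (-192).
Simplifying: h(y) = y^3 - 8*y^2 + 24*y - 192.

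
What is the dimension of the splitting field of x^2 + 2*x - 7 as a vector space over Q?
[K:Q] = 2

The discriminant of x^2 + (2)*x + (-7) is b^2 - 4c = 4 - (-28) = 32. Since 32 is not a perfect square in Q, the polynomial is irreducible over Q. Its two roots generate a degree-2 extension, so [K:Q] = 2.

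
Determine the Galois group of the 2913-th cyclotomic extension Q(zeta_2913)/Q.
|Gal(Q(zeta_2913)/Q)| = phi(2913) = 1940; group ≅ (Z/2913Z)^* ≅ Z/2Z × Z/970Z

The n-th cyclotomic polynomial Φ_2913(x) is the minimal polynomial of zeta_2913 over Q and has degree phi(2913) = 1940. So Q(zeta_2913) is a degree-1940 Galois extension with Galois group (Z/2913Z)^*. By CRT, (Z/2913Z)^* ≅ (Z/3Z)^* × (Z/971Z)^*. Each prime-power unit group is (Z/3Z)^* ≅ Z/2Z; (Z/971Z)^* ≅ Z/970Z. Hence Gal(Q(zeta_2913)/Q) ≅ Z/2Z × Z/970Z.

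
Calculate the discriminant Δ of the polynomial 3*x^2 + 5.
Δ = -60

For a quadratic a x^2 + b x + c the discriminant is Δ = b^2 - 4ac = (0)^2 - 4*(3)*(5) = 0 - (60) = -60.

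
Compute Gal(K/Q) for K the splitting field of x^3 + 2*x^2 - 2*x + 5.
Gal(K/Q) = S_3 (symmetric group of order 6)

Compute the discriminant of x^3 + (2)*x^2 + (-2)*x + (5): Δ = -1147. Since Δ is not a rational square, the Galois group is not contained in A_3; it must be the full S_3 (irreducibility of the cubic rules out anything smaller).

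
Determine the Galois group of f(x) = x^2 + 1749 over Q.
Gal(K/Q) = Z/2Z (cyclic of order 2)

x^2 + 1749 is irreducible over Q since -1749 is not a rational square. The splitting field Q(sqrt(-1749)) has degree 2 over Q, and its unique nontrivial automorphism is sqrt(-1749) ↦ -sqrt(-1749). Hence Gal(Q(sqrt(-1749))/Q) = Z/2Z.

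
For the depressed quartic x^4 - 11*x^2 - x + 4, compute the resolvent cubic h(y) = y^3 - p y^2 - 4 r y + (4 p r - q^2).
h(y) = y^3 + 11*y^2 - 16*y - 177

Identify coefficients: p = -11, q = -1, r = 4.
Plug into h(y) = y^3 - p y^2 - 4 r y + (4 p r - q^2):
  h(y) = y^3 - (-11) y^2 - 4*(4) y + (4*(-11)*(4) - (-1)^2)
       = y^3 + (11) y^2 + (-16) y + (-177).
Simplifying: h(y) = y^3 + 11*y^2 - 16*y - 177.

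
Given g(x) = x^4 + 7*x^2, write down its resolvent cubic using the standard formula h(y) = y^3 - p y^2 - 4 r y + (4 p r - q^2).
h(y) = y^3 - 7*y^2

Identify coefficients: p = 7, q = 0, r = 0.
Plug into h(y) = y^3 - p y^2 - 4 r y + (4 p r - q^2):
  h(y) = y^3 - (7) y^2 - 4*(0) y + (4*(7)*(0) - (0)^2)
       = y^3 + (-7) y^2 + (0) y + (0).
Simplifying: h(y) = y^3 - 7*y^2.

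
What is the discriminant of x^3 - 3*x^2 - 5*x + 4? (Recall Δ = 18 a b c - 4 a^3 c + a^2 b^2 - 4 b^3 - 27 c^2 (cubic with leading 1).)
Δ = 1805

For x^3 + a x^2 + b x + c the discriminant is Δ = 18 a b c - 4 a^3 c + a^2 b^2 - 4 b^3 - 27 c^2.
Plug a = -3, b = -5, c = 4:
  18*(-3)*(-5)*(4) - 4*(-3)^3*(4) + (-3)^2*(-5)^2 - 4*(-5)^3 - 27*(4)^2
  = 1080 + (432) + 225 + (500) + (-432)
  = 1805.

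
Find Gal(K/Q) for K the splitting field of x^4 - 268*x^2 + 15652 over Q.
Gal(K/Q) = V_4 (Klein four-group, Z/2Z × Z/2Z)

f factors as (x^2 - 182)(x^2 - 86), so the splitting field is K = Q(sqrt(182), sqrt(86)). The elements 182, 86, 15652 are all non-squares in Q, so sqrt(182) and sqrt(86) generate independent quadratic extensions. Thus [K:Q] = 4 and Gal(K/Q) is generated by the two order-2 automorphisms sqrt(182) ↦ -sqrt(182) and sqrt(86) ↦ -sqrt(86), giving V_4.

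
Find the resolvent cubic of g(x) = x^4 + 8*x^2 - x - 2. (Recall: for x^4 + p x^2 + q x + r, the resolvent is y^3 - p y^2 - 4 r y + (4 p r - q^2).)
h(y) = y^3 - 8*y^2 + 8*y - 65

Identify coefficients: p = 8, q = -1, r = -2.
Plug into h(y) = y^3 - p y^2 - 4 r y + (4 p r - q^2):
  h(y) = y^3 - (8) y^2 - 4*(-2) y + (4*(8)*(-2) - (-1)^2)
       = y^3 + (-8) y^2 + (8) y + (-65).
Simplifying: h(y) = y^3 - 8*y^2 + 8*y - 65.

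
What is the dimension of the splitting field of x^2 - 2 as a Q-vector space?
[K:Q] = 2

The polynomial x^2 - 2 is irreducible over Q since 2 is not a perfect square. Its splitting field is Q(sqrt(2)), which has degree 2 over Q.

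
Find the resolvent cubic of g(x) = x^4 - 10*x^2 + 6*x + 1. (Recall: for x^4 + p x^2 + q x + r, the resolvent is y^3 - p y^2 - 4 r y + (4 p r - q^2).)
h(y) = y^3 + 10*y^2 - 4*y - 76

Identify coefficients: p = -10, q = 6, r = 1.
Plug into h(y) = y^3 - p y^2 - 4 r y + (4 p r - q^2):
  h(y) = y^3 - (-10) y^2 - 4*(1) y + (4*(-10)*(1) - (6)^2)
       = y^3 + (10) y^2 + (-4) y + (-76).
Simplifying: h(y) = y^3 + 10*y^2 - 4*y - 76.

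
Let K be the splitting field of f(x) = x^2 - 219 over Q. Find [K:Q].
[K:Q] = 2

The polynomial x^2 - 219 is irreducible over Q since 219 is not a perfect square. Its splitting field is Q(sqrt(219)), which has degree 2 over Q.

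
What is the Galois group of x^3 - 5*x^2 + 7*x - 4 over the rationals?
Gal(K/Q) = S_3 (symmetric group of order 6)

Compute the discriminant of x^3 + (-5)*x^2 + (7)*x + (-4): Δ = -59. Since Δ is not a rational square, the Galois group is not contained in A_3; it must be the full S_3 (irreducibility of the cubic rules out anything smaller).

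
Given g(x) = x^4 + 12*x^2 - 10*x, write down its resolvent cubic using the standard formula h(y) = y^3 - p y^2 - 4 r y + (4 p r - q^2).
h(y) = y^3 - 12*y^2 - 100

Identify coefficients: p = 12, q = -10, r = 0.
Plug into h(y) = y^3 - p y^2 - 4 r y + (4 p r - q^2):
  h(y) = y^3 - (12) y^2 - 4*(0) y + (4*(12)*(0) - (-10)^2)
       = y^3 + (-12) y^2 + (0) y + (-100).
Simplifying: h(y) = y^3 - 12*y^2 - 100.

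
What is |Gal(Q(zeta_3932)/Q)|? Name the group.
|Gal(Q(zeta_3932)/Q)| = phi(3932) = 1964; group ≅ (Z/3932Z)^* ≅ Z/2Z × Z/982Z

The n-th cyclotomic polynomial Φ_3932(x) is the minimal polynomial of zeta_3932 over Q and has degree phi(3932) = 1964. So Q(zeta_3932) is a degree-1964 Galois extension with Galois group (Z/3932Z)^*. By CRT, (Z/3932Z)^* ≅ (Z/4Z)^* × (Z/983Z)^*. Each prime-power unit group is (Z/4Z)^* ≅ Z/2Z; (Z/983Z)^* ≅ Z/982Z. Hence Gal(Q(zeta_3932)/Q) ≅ Z/2Z × Z/982Z.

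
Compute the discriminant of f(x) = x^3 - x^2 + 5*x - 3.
Δ = -460

For x^3 + a x^2 + b x + c the discriminant is Δ = 18 a b c - 4 a^3 c + a^2 b^2 - 4 b^3 - 27 c^2.
Plug a = -1, b = 5, c = -3:
  18*(-1)*(5)*(-3) - 4*(-1)^3*(-3) + (-1)^2*(5)^2 - 4*(5)^3 - 27*(-3)^2
  = 270 + (-12) + 25 + (-500) + (-243)
  = -460.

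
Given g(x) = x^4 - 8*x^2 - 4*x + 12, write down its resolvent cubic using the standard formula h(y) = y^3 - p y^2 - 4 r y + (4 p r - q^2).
h(y) = y^3 + 8*y^2 - 48*y - 400

Identify coefficients: p = -8, q = -4, r = 12.
Plug into h(y) = y^3 - p y^2 - 4 r y + (4 p r - q^2):
  h(y) = y^3 - (-8) y^2 - 4*(12) y + (4*(-8)*(12) - (-4)^2)
       = y^3 + (8) y^2 + (-48) y + (-400).
Simplifying: h(y) = y^3 + 8*y^2 - 48*y - 400.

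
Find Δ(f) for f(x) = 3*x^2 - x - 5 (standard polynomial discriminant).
Δ = 61

For a quadratic a x^2 + b x + c the discriminant is Δ = b^2 - 4ac = (-1)^2 - 4*(3)*(-5) = 1 - (-60) = 61.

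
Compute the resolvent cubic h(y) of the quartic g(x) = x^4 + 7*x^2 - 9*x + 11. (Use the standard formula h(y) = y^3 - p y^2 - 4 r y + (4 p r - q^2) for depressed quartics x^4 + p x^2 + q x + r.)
h(y) = y^3 - 7*y^2 - 44*y + 227

Identify coefficients: p = 7, q = -9, r = 11.
Plug into h(y) = y^3 - p y^2 - 4 r y + (4 p r - q^2):
  h(y) = y^3 - (7) y^2 - 4*(11) y + (4*(7)*(11) - (-9)^2)
       = y^3 + (-7) y^2 + (-44) y + (227).
Simplifying: h(y) = y^3 - 7*y^2 - 44*y + 227.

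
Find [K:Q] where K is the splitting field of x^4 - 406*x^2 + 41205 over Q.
[K:Q] = 4

f factors as (x^2 - 205)(x^2 - 201); the splitting field is K = Q(sqrt(205), sqrt(201)). Since 205, 201, and 41205 are all non-squares in Q, the three subfields Q(sqrt(205)), Q(sqrt(201)), Q(sqrt(41205)) are distinct degree-2 extensions, so [K:Q] = 4 (Klein four Galois group).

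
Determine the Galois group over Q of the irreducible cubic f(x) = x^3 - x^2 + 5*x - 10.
Gal(K/Q) = S_3 (symmetric group of order 6)

Compute the discriminant of x^3 + (-1)*x^2 + (5)*x + (-10): Δ = -2315. Since Δ is not a rational square, the Galois group is not contained in A_3; it must be the full S_3 (irreducibility of the cubic rules out anything smaller).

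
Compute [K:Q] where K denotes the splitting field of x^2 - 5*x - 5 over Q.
[K:Q] = 2

The discriminant of x^2 + (-5)*x + (-5) is b^2 - 4c = 25 - (-20) = 45. Since 45 is not a perfect square in Q, the polynomial is irreducible over Q. Its two roots generate a degree-2 extension, so [K:Q] = 2.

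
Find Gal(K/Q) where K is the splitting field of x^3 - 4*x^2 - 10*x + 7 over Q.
Gal(K/Q) = S_3 (symmetric group of order 6)

Compute the discriminant of x^3 + (-4)*x^2 + (-10)*x + (7): Δ = 11109. Since Δ is not a rational square, the Galois group is not contained in A_3; it must be the full S_3 (irreducibility of the cubic rules out anything smaller).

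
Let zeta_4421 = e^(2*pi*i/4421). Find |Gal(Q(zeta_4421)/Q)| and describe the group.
|Gal(Q(zeta_4421)/Q)| = phi(4421) = 4420; group ≅ (Z/4421Z)^* ≅ Z/4420Z

The n-th cyclotomic polynomial Φ_4421(x) is the minimal polynomial of zeta_4421 over Q and has degree phi(4421) = 4420. So Q(zeta_4421) is a degree-4420 Galois extension with Galois group (Z/4421Z)^*. (Z/4421Z)^* is cyclic since 4421 is an odd prime power (or 4). Hence Gal(Q(zeta_4421)/Q) ≅ Z/4420Z.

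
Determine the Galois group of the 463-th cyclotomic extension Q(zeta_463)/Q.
|Gal(Q(zeta_463)/Q)| = phi(463) = 462; group ≅ (Z/463Z)^* ≅ Z/462Z

The n-th cyclotomic polynomial Φ_463(x) is the minimal polynomial of zeta_463 over Q and has degree phi(463) = 462. So Q(zeta_463) is a degree-462 Galois extension with Galois group (Z/463Z)^*. (Z/463Z)^* is cyclic since 463 is an odd prime power (or 4). Hence Gal(Q(zeta_463)/Q) ≅ Z/462Z.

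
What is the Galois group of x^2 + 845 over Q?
Gal(K/Q) = Z/2Z (cyclic of order 2)

x^2 + 845 is irreducible over Q since -845 is not a rational square. The splitting field Q(sqrt(-845)) has degree 2 over Q, and its unique nontrivial automorphism is sqrt(-845) ↦ -sqrt(-845). Hence Gal(Q(sqrt(-845))/Q) = Z/2Z.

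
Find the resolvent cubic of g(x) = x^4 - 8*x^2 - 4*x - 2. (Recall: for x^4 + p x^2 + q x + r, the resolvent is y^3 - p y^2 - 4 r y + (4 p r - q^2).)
h(y) = y^3 + 8*y^2 + 8*y + 48

Identify coefficients: p = -8, q = -4, r = -2.
Plug into h(y) = y^3 - p y^2 - 4 r y + (4 p r - q^2):
  h(y) = y^3 - (-8) y^2 - 4*(-2) y + (4*(-8)*(-2) - (-4)^2)
       = y^3 + (8) y^2 + (8) y + (48).
Simplifying: h(y) = y^3 + 8*y^2 + 8*y + 48.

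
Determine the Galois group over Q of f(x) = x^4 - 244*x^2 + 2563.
Gal(K/Q) = V_4 (Klein four-group, Z/2Z × Z/2Z)

f factors as (x^2 - 11)(x^2 - 233), so the splitting field is K = Q(sqrt(11), sqrt(233)). The elements 11, 233, 2563 are all non-squares in Q, so sqrt(11) and sqrt(233) generate independent quadratic extensions. Thus [K:Q] = 4 and Gal(K/Q) is generated by the two order-2 automorphisms sqrt(11) ↦ -sqrt(11) and sqrt(233) ↦ -sqrt(233), giving V_4.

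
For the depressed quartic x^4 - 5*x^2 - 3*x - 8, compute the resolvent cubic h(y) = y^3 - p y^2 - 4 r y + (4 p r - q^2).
h(y) = y^3 + 5*y^2 + 32*y + 151

Identify coefficients: p = -5, q = -3, r = -8.
Plug into h(y) = y^3 - p y^2 - 4 r y + (4 p r - q^2):
  h(y) = y^3 - (-5) y^2 - 4*(-8) y + (4*(-5)*(-8) - (-3)^2)
       = y^3 + (5) y^2 + (32) y + (151).
Simplifying: h(y) = y^3 + 5*y^2 + 32*y + 151.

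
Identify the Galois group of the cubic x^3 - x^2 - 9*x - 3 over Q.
Gal(K/Q) = S_3 (symmetric group of order 6)

Compute the discriminant of x^3 + (-1)*x^2 + (-9)*x + (-3): Δ = 2256. Since Δ is not a rational square, the Galois group is not contained in A_3; it must be the full S_3 (irreducibility of the cubic rules out anything smaller).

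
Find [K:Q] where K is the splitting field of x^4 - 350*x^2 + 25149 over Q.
[K:Q] = 4

f factors as (x^2 - 249)(x^2 - 101); the splitting field is K = Q(sqrt(249), sqrt(101)). Since 249, 101, and 25149 are all non-squares in Q, the three subfields Q(sqrt(249)), Q(sqrt(101)), Q(sqrt(25149)) are distinct degree-2 extensions, so [K:Q] = 4 (Klein four Galois group).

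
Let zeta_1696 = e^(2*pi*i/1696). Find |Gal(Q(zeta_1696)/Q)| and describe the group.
|Gal(Q(zeta_1696)/Q)| = phi(1696) = 832; group ≅ (Z/1696Z)^* ≅ Z/2Z × Z/8Z × Z/52Z

The n-th cyclotomic polynomial Φ_1696(x) is the minimal polynomial of zeta_1696 over Q and has degree phi(1696) = 832. So Q(zeta_1696) is a degree-832 Galois extension with Galois group (Z/1696Z)^*. By CRT, (Z/1696Z)^* ≅ (Z/32Z)^* × (Z/53Z)^*. Each prime-power unit group is (Z/32Z)^* ≅ Z/2Z × Z/8Z; (Z/53Z)^* ≅ Z/52Z. Hence Gal(Q(zeta_1696)/Q) ≅ Z/2Z × Z/8Z × Z/52Z.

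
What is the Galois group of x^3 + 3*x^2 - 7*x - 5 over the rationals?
Gal(K/Q) = S_3 (symmetric group of order 6)

Compute the discriminant of x^3 + (3)*x^2 + (-7)*x + (-5): Δ = 3568. Since Δ is not a rational square, the Galois group is not contained in A_3; it must be the full S_3 (irreducibility of the cubic rules out anything smaller).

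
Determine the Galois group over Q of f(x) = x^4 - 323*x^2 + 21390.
Gal(K/Q) = V_4 (Klein four-group, Z/2Z × Z/2Z)

f factors as (x^2 - 93)(x^2 - 230), so the splitting field is K = Q(sqrt(93), sqrt(230)). The elements 93, 230, 21390 are all non-squares in Q, so sqrt(93) and sqrt(230) generate independent quadratic extensions. Thus [K:Q] = 4 and Gal(K/Q) is generated by the two order-2 automorphisms sqrt(93) ↦ -sqrt(93) and sqrt(230) ↦ -sqrt(230), giving V_4.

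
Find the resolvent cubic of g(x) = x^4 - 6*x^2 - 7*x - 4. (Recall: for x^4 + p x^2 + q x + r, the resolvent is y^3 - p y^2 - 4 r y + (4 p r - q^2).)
h(y) = y^3 + 6*y^2 + 16*y + 47

Identify coefficients: p = -6, q = -7, r = -4.
Plug into h(y) = y^3 - p y^2 - 4 r y + (4 p r - q^2):
  h(y) = y^3 - (-6) y^2 - 4*(-4) y + (4*(-6)*(-4) - (-7)^2)
       = y^3 + (6) y^2 + (16) y + (47).
Simplifying: h(y) = y^3 + 6*y^2 + 16*y + 47.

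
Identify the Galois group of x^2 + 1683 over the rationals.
Gal(K/Q) = Z/2Z (cyclic of order 2)

x^2 + 1683 is irreducible over Q since -1683 is not a rational square. The splitting field Q(sqrt(-1683)) has degree 2 over Q, and its unique nontrivial automorphism is sqrt(-1683) ↦ -sqrt(-1683). Hence Gal(Q(sqrt(-1683))/Q) = Z/2Z.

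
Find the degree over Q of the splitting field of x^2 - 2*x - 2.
[K:Q] = 2

The discriminant of x^2 + (-2)*x + (-2) is b^2 - 4c = 4 - (-8) = 12. Since 12 is not a perfect square in Q, the polynomial is irreducible over Q. Its two roots generate a degree-2 extension, so [K:Q] = 2.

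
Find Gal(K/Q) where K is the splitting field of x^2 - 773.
Gal(K/Q) = Z/2Z (cyclic of order 2)

x^2 - 773 is irreducible over Q since 773 is not a rational square. The splitting field Q(sqrt(773)) has degree 2 over Q, and its unique nontrivial automorphism is sqrt(773) ↦ -sqrt(773). Hence Gal(Q(sqrt(773))/Q) = Z/2Z.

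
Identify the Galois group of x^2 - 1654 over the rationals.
Gal(K/Q) = Z/2Z (cyclic of order 2)

x^2 - 1654 is irreducible over Q since 1654 is not a rational square. The splitting field Q(sqrt(1654)) has degree 2 over Q, and its unique nontrivial automorphism is sqrt(1654) ↦ -sqrt(1654). Hence Gal(Q(sqrt(1654))/Q) = Z/2Z.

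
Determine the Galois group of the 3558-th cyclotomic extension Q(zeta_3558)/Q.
|Gal(Q(zeta_3558)/Q)| = phi(3558) = 1184; group ≅ (Z/3558Z)^* ≅ Z/2Z × Z/592Z

The n-th cyclotomic polynomial Φ_3558(x) is the minimal polynomial of zeta_3558 over Q and has degree phi(3558) = 1184. So Q(zeta_3558) is a degree-1184 Galois extension with Galois group (Z/3558Z)^*. By CRT, (Z/3558Z)^* ≅ (Z/2Z)^* × (Z/3Z)^* × (Z/593Z)^*. Each prime-power unit group is (Z/2Z)^* ≅ trivial group (order 1); (Z/3Z)^* ≅ Z/2Z; (Z/593Z)^* ≅ Z/592Z. Hence Gal(Q(zeta_3558)/Q) ≅ Z/2Z × Z/592Z.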